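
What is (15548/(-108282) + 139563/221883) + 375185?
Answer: 1502363681258332/4004322501 ≈ 3.7519e+5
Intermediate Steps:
(15548/(-108282) + 139563/221883) + 375185 = (15548*(-1/108282) + 139563*(1/221883)) + 375185 = (-7774/54141 + 46521/73961) + 375185 = 1943720647/4004322501 + 375185 = 1502363681258332/4004322501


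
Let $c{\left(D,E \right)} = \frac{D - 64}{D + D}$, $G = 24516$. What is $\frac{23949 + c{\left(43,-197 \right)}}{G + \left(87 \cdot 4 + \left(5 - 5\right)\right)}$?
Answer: $\frac{686531}{712768} \approx 0.96319$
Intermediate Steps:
$c{\left(D,E \right)} = \frac{-64 + D}{2 D}$
$\frac{23949 + c{\left(43,-197 \right)}}{G + \left(87 \cdot 4 + \left(5 - 5\right)\right)} = \frac{23949 + \frac{-64 + 43}{2 \cdot 43}}{24516 + \left(87 \cdot 4 + \left(5 - 5\right)\right)} = \frac{23949 + \frac{1}{2} \cdot \frac{1}{43} \left(-21\right)}{24516 + \left(348 + \left(5 - 5\right)\right)} = \frac{23949 - \frac{21}{86}}{24516 + \left(348 + 0\right)} = \frac{2059593}{86 \left(24516 + 348\right)} = \frac{2059593}{86 \cdot 24864} = \frac{2059593}{86} \cdot \frac{1}{24864} = \frac{686531}{712768}$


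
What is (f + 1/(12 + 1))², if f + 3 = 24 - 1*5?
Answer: 43681/169 ≈ 258.47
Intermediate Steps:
f = 16 (f = -3 + (24 - 1*5) = -3 + (24 - 5) = -3 + 19 = 16)
(f + 1/(12 + 1))² = (16 + 1/(12 + 1))² = (16 + 1/13)² = (209/13)² = 43681/169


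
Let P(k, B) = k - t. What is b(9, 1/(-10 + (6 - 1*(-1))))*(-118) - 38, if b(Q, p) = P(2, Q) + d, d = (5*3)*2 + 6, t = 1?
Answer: -4404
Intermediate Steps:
d = 36 (d = 15*2 + 6 = 30 + 6 = 36)
P(k, B) = -1 + k (P(k, B) = k - 1*1 = k - 1 = -1 + k)
b(Q, p) = 37 (b(Q, p) = (-1 + 2) + 36 = 1 + 36 = 37)
b(9, 1/(-10 + (6 - 1*(-1))))*(-118) - 38 = 37*(-118) - 38 = -4366 - 38 = -4404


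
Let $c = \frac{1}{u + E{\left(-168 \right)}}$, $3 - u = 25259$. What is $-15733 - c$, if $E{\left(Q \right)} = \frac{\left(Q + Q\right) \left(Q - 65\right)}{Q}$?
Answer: $- \frac{404684225}{25722} \approx -15733.0$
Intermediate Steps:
$u = -25256$ ($u = 3 - 25259 = -25256$)
$E{\left(Q \right)} = -130 + 2 Q$ ($E{\left(Q \right)} = \frac{2 Q \left(-65 + Q\right)}{Q} = -130 + 2 Q$)
$c = - \frac{1}{25722}$ ($c = \frac{1}{-25256 + \left(-130 + 2 \left(-168\right)\right)} = \frac{1}{-25256 - 466} = \frac{1}{-25722} = - \frac{1}{25722} \approx -3.8877 \cdot 10^{-5}$)
$-15733 - c = -15733 - - \frac{1}{25722} = -15733 + \frac{1}{25722} = - \frac{404684225}{25722}$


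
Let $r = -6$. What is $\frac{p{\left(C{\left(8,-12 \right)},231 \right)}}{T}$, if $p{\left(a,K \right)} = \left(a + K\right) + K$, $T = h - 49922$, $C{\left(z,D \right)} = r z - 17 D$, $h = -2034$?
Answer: $- \frac{309}{25978} \approx -0.011895$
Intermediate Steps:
$C{\left(z,D \right)} = - 17 D - 6 z$ ($C{\left(z,D \right)} = - 6 z - 17 D = - 17 D - 6 z$)
$T = -51956$ ($T = -2034 - 49922 = -51956$)
$p{\left(a,K \right)} = a + 2 K$ ($p{\left(a,K \right)} = \left(K + a\right) + K = a + 2 K$)
$\frac{p{\left(C{\left(8,-12 \right)},231 \right)}}{T} = \frac{\left(\left(-17\right) \left(-12\right) - 48\right) + 2 \cdot 231}{-51956} = \left(\left(204 - 48\right) + 462\right) \left(- \frac{1}{51956}\right) = \left(156 + 462\right) \left(- \frac{1}{51956}\right) = 618 \left(- \frac{1}{51956}\right) = - \frac{309}{25978}$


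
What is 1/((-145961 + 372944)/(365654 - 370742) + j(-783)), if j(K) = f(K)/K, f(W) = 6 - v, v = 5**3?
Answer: -1327968/59040739 ≈ -0.022492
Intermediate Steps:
v = 125
f(W) = -119 (f(W) = 6 - 1*125 = 6 - 125 = -119)
j(K) = -119/K
1/((-145961 + 372944)/(365654 - 370742) + j(-783)) = 1/((-145961 + 372944)/(365654 - 370742) - 119/(-783)) = 1/(226983/(-5088) - 119*(-1/783)) = 1/(226983*(-1/5088) + 119/783) = 1/(-75661/1696 + 119/783) = 1/(-59040739/1327968) = -1327968/59040739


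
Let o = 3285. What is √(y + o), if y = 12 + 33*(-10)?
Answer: √2967 ≈ 54.470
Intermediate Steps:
y = -318 (y = 12 - 330 = -318)
√(y + o) = √(-318 + 3285) = √2967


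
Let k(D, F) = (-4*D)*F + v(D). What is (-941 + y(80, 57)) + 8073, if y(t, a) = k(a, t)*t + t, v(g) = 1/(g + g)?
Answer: -82763276/57 ≈ -1.4520e+6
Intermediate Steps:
v(g) = 1/(2*g)
k(D, F) = 1/(2*D) - 4*D*F (k(D, F) = (-4*D)*F + 1/(2*D) = -4*D*F + 1/(2*D) = 1/(2*D) - 4*D*F)
y(t, a) = t + t*(1/(2*a) - 4*a*t) (y(t, a) = (1/(2*a) - 4*a*t)*t + t = t*(1/(2*a) - 4*a*t) + t = t + t*(1/(2*a) - 4*a*t))
(-941 + y(80, 57)) + 8073 = (-941 + (80 + (½)*80/57 - 4*57*80²)) + 8073 = (-941 + (80 + (½)*80*(1/57) - 4*57*6400)) + 8073 = (-941 + (80 + 40/57 - 1459200)) + 8073 = (-941 - 83169800/57) + 8073 = -83223437/57 + 8073 = -82763276/57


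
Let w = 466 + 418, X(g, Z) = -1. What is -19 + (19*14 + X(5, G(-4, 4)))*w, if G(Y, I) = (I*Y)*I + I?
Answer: 234241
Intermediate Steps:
G(Y, I) = I + Y*I² (G(Y, I) = Y*I² + I = I + Y*I²)
w = 884
-19 + (19*14 + X(5, G(-4, 4)))*w = -19 + (19*14 - 1)*884 = -19 + (266 - 1)*884 = -19 + 265*884 = -19 + 234260 = 234241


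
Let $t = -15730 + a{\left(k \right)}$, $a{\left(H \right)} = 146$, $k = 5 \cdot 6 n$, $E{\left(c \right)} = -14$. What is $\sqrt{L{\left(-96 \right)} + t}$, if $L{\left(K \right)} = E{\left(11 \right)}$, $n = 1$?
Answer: $i \sqrt{15598} \approx 124.89 i$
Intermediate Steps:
$k = 30$ ($k = 5 \cdot 6 \cdot 1 = 30 \cdot 1 = 30$)
$L{\left(K \right)} = -14$
$t = -15584$ ($t = -15730 + 146 = -15584$)
$\sqrt{L{\left(-96 \right)} + t} = \sqrt{-14 - 15584} = \sqrt{-15598} = i \sqrt{15598}$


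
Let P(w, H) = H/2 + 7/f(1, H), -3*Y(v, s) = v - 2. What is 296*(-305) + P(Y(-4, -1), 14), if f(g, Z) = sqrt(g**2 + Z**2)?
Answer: -90273 + 7*sqrt(197)/197 ≈ -90273.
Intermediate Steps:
f(g, Z) = sqrt(Z**2 + g**2)
Y(v, s) = 2/3 - v/3 (Y(v, s) = -(v - 2)/3 = -(-2 + v)/3 = 2/3 - v/3)
P(w, H) = H/2 + 7/sqrt(1 + H**2) (P(w, H) = H/2 + 7/(sqrt(H**2 + 1**2)) = H*(1/2) + 7/(sqrt(H**2 + 1)) = H/2 + 7/(sqrt(1 + H**2)) = H/2 + 7/sqrt(1 + H**2))
296*(-305) + P(Y(-4, -1), 14) = 296*(-305) + ((1/2)*14 + 7/sqrt(1 + 14**2)) = -90280 + (7 + 7/sqrt(1 + 196)) = -90280 + (7 + 7/sqrt(197)) = -90280 + (7 + 7*(sqrt(197)/197)) = -90280 + (7 + 7*sqrt(197)/197) = -90273 + 7*sqrt(197)/197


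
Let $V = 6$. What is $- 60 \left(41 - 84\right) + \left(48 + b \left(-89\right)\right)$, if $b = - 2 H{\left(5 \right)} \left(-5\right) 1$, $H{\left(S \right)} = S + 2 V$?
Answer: $-12502$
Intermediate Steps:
$H{\left(S \right)} = 12 + S$ ($H{\left(S \right)} = S + 2 \cdot 6 = S + 12 = 12 + S$)
$b = 170$ ($b = - 2 \left(12 + 5\right) \left(-5\right) 1 = - 2 \cdot 17 \left(-5\right) 1 = - 2 \left(\left(-85\right) 1\right) = \left(-2\right) \left(-85\right) = 170$)
$- 60 \left(41 - 84\right) + \left(48 + b \left(-89\right)\right) = - 60 \left(41 - 84\right) + \left(48 + 170 \left(-89\right)\right) = \left(-60\right) \left(-43\right) + \left(48 - 15130\right) = 2580 - 15082 = -12502$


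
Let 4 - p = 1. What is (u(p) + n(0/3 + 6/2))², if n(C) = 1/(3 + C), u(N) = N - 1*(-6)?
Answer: 3025/36 ≈ 84.028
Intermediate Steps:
p = 3 (p = 4 - 1*1 = 4 - 1 = 3)
u(N) = 6 + N (u(N) = N + 6 = 6 + N)
(u(p) + n(0/3 + 6/2))² = ((6 + 3) + 1/(3 + (0/3 + 6/2)))² = (9 + 1/(3 + (0*(⅓) + 6*(½))))² = (9 + 1/(3 + (0 + 3)))² = (9 + 1/(3 + 3))² = (9 + 1/6)² = (9 + ⅙)² = (55/6)² = 3025/36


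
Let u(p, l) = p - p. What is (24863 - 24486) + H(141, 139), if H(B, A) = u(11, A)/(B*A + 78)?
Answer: 377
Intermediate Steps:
u(p, l) = 0
H(B, A) = 0 (H(B, A) = 0/(B*A + 78) = 0/(A*B + 78) = 0/(78 + A*B) = 0)
(24863 - 24486) + H(141, 139) = (24863 - 24486) + 0 = 377 + 0 = 377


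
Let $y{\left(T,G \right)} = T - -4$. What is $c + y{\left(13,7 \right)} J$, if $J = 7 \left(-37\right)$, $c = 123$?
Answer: $-4280$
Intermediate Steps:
$y{\left(T,G \right)} = 4 + T$ ($y{\left(T,G \right)} = T + 4 = 4 + T$)
$J = -259$
$c + y{\left(13,7 \right)} J = 123 + \left(4 + 13\right) \left(-259\right) = 123 + 17 \left(-259\right) = 123 - 4403 = -4280$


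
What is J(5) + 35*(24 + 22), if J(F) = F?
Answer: 1615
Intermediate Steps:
J(5) + 35*(24 + 22) = 5 + 35*(24 + 22) = 5 + 35*46 = 5 + 1610 = 1615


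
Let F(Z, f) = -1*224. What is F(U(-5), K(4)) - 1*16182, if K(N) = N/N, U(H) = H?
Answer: -16406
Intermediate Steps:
K(N) = 1
F(Z, f) = -224
F(U(-5), K(4)) - 1*16182 = -224 - 1*16182 = -224 - 16182 = -16406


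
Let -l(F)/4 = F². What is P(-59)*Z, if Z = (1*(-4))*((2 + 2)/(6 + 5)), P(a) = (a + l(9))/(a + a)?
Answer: -3064/649 ≈ -4.7211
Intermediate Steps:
l(F) = -4*F²
P(a) = (-324 + a)/(2*a) (P(a) = (a - 4*9²)/(a + a) = (a - 4*81)/((2*a)) = (a - 324)*(1/(2*a)) = (-324 + a)*(1/(2*a)) = (-324 + a)/(2*a))
Z = -16/11 ≈ -1.4545
P(-59)*Z = ((½)*(-324 - 59)/(-59))*(-16/11) = ((½)*(-1/59)*(-383))*(-16/11) = (383/118)*(-16/11) = -3064/649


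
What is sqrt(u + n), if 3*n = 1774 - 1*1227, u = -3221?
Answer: 2*I*sqrt(6837)/3 ≈ 55.124*I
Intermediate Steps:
n = 547/3 (n = (1774 - 1*1227)/3 = (1774 - 1227)/3 = (1/3)*547 = 547/3 ≈ 182.33)
sqrt(u + n) = sqrt(-3221 + 547/3) = sqrt(-9116/3) = 2*I*sqrt(6837)/3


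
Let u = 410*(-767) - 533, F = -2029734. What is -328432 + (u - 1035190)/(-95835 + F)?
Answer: -698103527615/2125569 ≈ -3.2843e+5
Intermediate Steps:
u = -315003 (u = -314470 - 533 = -315003)
-328432 + (u - 1035190)/(-95835 + F) = -328432 + (-315003 - 1035190)/(-95835 - 2029734) = -328432 - 1350193/(-2125569) = -328432 - 1350193*(-1/2125569) = -328432 + 1350193/2125569 = -698103527615/2125569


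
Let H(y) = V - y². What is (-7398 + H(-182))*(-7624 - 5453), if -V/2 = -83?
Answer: 527735412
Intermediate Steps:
V = 166 (V = -2*(-83) = 166)
H(y) = 166 - y²
(-7398 + H(-182))*(-7624 - 5453) = (-7398 + (166 - 1*(-182)²))*(-7624 - 5453) = (-7398 + (166 - 1*33124))*(-13077) = (-7398 + (166 - 33124))*(-13077) = (-7398 - 32958)*(-13077) = -40356*(-13077) = 527735412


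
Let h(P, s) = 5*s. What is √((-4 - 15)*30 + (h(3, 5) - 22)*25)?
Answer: 3*I*√55 ≈ 22.249*I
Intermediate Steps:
√((-4 - 15)*30 + (h(3, 5) - 22)*25) = √((-4 - 15)*30 + (5*5 - 22)*25) = √(-19*30 + (25 - 22)*25) = √(-570 + 3*25) = √(-570 + 75) = √(-495) = 3*I*√55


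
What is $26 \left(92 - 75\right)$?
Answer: $442$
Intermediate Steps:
$26 \left(92 - 75\right) = 26 \cdot 17 = 442$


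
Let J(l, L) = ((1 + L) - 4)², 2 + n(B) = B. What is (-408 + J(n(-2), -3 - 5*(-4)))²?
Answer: 44944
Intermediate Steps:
n(B) = -2 + B
J(l, L) = (-3 + L)²
(-408 + J(n(-2), -3 - 5*(-4)))² = (-408 + (-3 + (-3 - 5*(-4)))²)² = (-408 + (-3 + (-3 + 20))²)² = (-408 + (-3 + 17)²)² = (-408 + 14²)² = (-408 + 196)² = (-212)² = 44944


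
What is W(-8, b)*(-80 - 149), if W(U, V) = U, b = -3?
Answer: 1832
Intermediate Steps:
W(-8, b)*(-80 - 149) = -8*(-80 - 149) = -8*(-229) = 1832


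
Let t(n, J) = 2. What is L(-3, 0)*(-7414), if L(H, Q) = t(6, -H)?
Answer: -14828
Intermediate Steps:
L(H, Q) = 2
L(-3, 0)*(-7414) = 2*(-7414) = -14828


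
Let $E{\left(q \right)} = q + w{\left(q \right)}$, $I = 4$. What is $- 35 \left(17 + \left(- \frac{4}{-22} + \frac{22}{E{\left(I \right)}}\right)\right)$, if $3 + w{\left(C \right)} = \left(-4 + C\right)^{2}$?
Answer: $- \frac{15085}{11} \approx -1371.4$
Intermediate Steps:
$w{\left(C \right)} = -3 + \left(-4 + C\right)^{2}$
$E{\left(q \right)} = -3 + q + \left(-4 + q\right)^{2}$ ($E{\left(q \right)} = q + \left(-3 + \left(-4 + q\right)^{2}\right) = -3 + q + \left(-4 + q\right)^{2}$)
$- 35 \left(17 + \left(- \frac{4}{-22} + \frac{22}{E{\left(I \right)}}\right)\right) = - 35 \left(17 - \left(- \frac{2}{11} - \frac{22}{-3 + 4 + \left(-4 + 4\right)^{2}}\right)\right) = - 35 \left(17 - \left(- \frac{2}{11} - \frac{22}{-3 + 4 + 0^{2}}\right)\right) = - 35 \left(17 + \left(\frac{2}{11} + \frac{22}{-3 + 4 + 0}\right)\right) = - 35 \left(17 + \left(\frac{2}{11} + \frac{22}{1}\right)\right) = - 35 \left(17 + \left(\frac{2}{11} + 22 \cdot 1\right)\right) = - 35 \left(17 + \left(\frac{2}{11} + 22\right)\right) = - 35 \left(17 + \frac{244}{11}\right) = \left(-35\right) \frac{431}{11} = - \frac{15085}{11}$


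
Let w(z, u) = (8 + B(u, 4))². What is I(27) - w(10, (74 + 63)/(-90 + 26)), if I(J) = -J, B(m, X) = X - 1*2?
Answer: -127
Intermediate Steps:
B(m, X) = -2 + X (B(m, X) = X - 2 = -2 + X)
w(z, u) = 100 (w(z, u) = (8 + (-2 + 4))² = (8 + 2)² = 10² = 100)
I(27) - w(10, (74 + 63)/(-90 + 26)) = -1*27 - 1*100 = -27 - 100 = -127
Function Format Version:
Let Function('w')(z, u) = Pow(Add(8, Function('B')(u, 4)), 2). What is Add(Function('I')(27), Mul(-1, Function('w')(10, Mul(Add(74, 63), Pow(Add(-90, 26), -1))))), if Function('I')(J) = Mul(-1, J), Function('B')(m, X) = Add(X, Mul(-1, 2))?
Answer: -127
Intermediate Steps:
Function('B')(m, X) = Add(-2, X) (Function('B')(m, X) = Add(X, -2) = Add(-2, X))
Function('w')(z, u) = 100 (Function('w')(z, u) = Pow(Add(8, Add(-2, 4)), 2) = Pow(Add(8, 2), 2) = Pow(10, 2) = 100)
Add(Function('I')(27), Mul(-1, Function('w')(10, Mul(Add(74, 63), Pow(Add(-90, 26), -1))))) = Add(Mul(-1, 27), Mul(-1, 100)) = Add(-27, -100) = -127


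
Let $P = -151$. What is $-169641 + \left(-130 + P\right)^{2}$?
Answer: $-90680$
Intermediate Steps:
$-169641 + \left(-130 + P\right)^{2} = -169641 + \left(-130 - 151\right)^{2} = -169641 + \left(-281\right)^{2} = -169641 + 78961 = -90680$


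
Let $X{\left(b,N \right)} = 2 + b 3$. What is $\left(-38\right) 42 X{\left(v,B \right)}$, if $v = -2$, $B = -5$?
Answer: $6384$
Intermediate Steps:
$X{\left(b,N \right)} = 2 + 3 b$
$\left(-38\right) 42 X{\left(v,B \right)} = \left(-38\right) 42 \left(2 + 3 \left(-2\right)\right) = - 1596 \left(2 - 6\right) = \left(-1596\right) \left(-4\right) = 6384$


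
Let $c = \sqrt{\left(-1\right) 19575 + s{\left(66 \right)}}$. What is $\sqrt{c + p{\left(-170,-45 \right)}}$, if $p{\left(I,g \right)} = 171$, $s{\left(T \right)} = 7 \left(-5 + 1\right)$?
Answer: $\sqrt{171 + i \sqrt{19603}} \approx 14.0 + 5.0003 i$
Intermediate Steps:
$s{\left(T \right)} = -28$ ($s{\left(T \right)} = 7 \left(-4\right) = -28$)
$c = i \sqrt{19603}$ ($c = \sqrt{\left(-1\right) 19575 - 28} = \sqrt{-19575 - 28} = \sqrt{-19603} = i \sqrt{19603} \approx 140.01 i$)
$\sqrt{c + p{\left(-170,-45 \right)}} = \sqrt{i \sqrt{19603} + 171} = \sqrt{171 + i \sqrt{19603}}$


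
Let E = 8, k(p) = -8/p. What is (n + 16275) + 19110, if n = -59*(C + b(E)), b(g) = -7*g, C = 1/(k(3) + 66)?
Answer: 7350733/190 ≈ 38688.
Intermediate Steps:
C = 3/190 (C = 1/(-8/3 + 66) = 1/(190/3) = 3/190 ≈ 0.015789)
n = 627583/190 (n = -59*(3/190 - 7*8) = -59*(3/190 - 56) = -59*(-10637/190) = 627583/190 ≈ 3303.1)
(n + 16275) + 19110 = (627583/190 + 16275) + 19110 = 3719833/190 + 19110 = 7350733/190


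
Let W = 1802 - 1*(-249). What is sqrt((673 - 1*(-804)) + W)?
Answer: 42*sqrt(2) ≈ 59.397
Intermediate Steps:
W = 2051 (W = 1802 + 249 = 2051)
sqrt((673 - 1*(-804)) + W) = sqrt((673 - 1*(-804)) + 2051) = sqrt((673 + 804) + 2051) = sqrt(1477 + 2051) = sqrt(3528) = 42*sqrt(2)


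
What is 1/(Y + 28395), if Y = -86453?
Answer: -1/58058 ≈ -1.7224e-5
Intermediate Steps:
1/(Y + 28395) = 1/(-86453 + 28395) = 1/(-58058) = -1/58058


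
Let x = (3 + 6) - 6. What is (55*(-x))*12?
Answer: -1980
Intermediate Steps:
x = 3 (x = 9 - 6 = 3)
(55*(-x))*12 = (55*(-1*3))*12 = (55*(-3))*12 = -165*12 = -1980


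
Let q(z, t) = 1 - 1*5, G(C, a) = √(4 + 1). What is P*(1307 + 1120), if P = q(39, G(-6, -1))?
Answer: -9708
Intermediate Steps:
G(C, a) = √5
q(z, t) = -4 (q(z, t) = 1 - 5 = -4)
P = -4
P*(1307 + 1120) = -4*(1307 + 1120) = -4*2427 = -9708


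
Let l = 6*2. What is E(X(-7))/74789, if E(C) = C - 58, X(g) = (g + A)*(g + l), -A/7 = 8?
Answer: -373/74789 ≈ -0.0049874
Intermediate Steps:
A = -56 (A = -7*8 = -56)
l = 12
X(g) = (-56 + g)*(12 + g) (X(g) = (g - 56)*(g + 12) = (-56 + g)*(12 + g))
E(C) = -58 + C
E(X(-7))/74789 = (-58 + (-672 + (-7)² - 44*(-7)))/74789 = (-58 + (-672 + 49 + 308))*(1/74789) = (-58 - 315)*(1/74789) = -373*1/74789 = -373/74789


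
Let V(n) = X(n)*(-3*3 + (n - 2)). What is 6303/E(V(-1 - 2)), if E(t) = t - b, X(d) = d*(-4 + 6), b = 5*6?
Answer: 2101/18 ≈ 116.72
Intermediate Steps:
b = 30
X(d) = 2*d (X(d) = d*2 = 2*d)
V(n) = 2*n*(-11 + n) (V(n) = (2*n)*(-3*3 + (n - 2)) = (2*n)*(-9 + (-2 + n)) = (2*n)*(-11 + n) = 2*n*(-11 + n))
E(t) = -30 + t (E(t) = t - 1*30 = t - 30 = -30 + t)
6303/E(V(-1 - 2)) = 6303/(-30 + 2*(-1 - 2)*(-11 + (-1 - 2))) = 6303/(-30 + 2*(-3)*(-11 - 3)) = 6303/(-30 + 2*(-3)*(-14)) = 6303/(-30 + 84) = 6303/54 = 6303*(1/54) = 2101/18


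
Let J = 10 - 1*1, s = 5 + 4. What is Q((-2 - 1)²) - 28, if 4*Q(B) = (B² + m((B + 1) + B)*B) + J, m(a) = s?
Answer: 59/4 ≈ 14.750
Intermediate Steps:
s = 9
J = 9 (J = 10 - 1 = 9)
m(a) = 9
Q(B) = 9/4 + B²/4 + 9*B/4 (Q(B) = ((B² + 9*B) + 9)/4 = (9 + B² + 9*B)/4 = 9/4 + B²/4 + 9*B/4)
Q((-2 - 1)²) - 28 = (9/4 + ((-2 - 1)²)²/4 + 9*(-2 - 1)²/4) - 28 = (9/4 + ((-3)²)²/4 + (9/4)*(-3)²) - 28 = (9/4 + (¼)*9² + (9/4)*9) - 28 = (9/4 + (¼)*81 + 81/4) - 28 = (9/4 + 81/4 + 81/4) - 28 = 171/4 - 28 = 59/4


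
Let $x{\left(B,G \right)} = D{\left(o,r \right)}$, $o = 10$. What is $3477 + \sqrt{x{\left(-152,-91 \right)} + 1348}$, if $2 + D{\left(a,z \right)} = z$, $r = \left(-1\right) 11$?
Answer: $3477 + \sqrt{1335} \approx 3513.5$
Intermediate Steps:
$r = -11$
$D{\left(a,z \right)} = -2 + z$
$x{\left(B,G \right)} = -13$ ($x{\left(B,G \right)} = -2 - 11 = -13$)
$3477 + \sqrt{x{\left(-152,-91 \right)} + 1348} = 3477 + \sqrt{-13 + 1348} = 3477 + \sqrt{1335}$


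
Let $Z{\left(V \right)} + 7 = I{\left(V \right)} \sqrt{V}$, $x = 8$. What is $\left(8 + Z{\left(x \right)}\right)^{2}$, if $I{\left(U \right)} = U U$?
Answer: $32769 + 256 \sqrt{2} \approx 33131.0$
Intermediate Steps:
$I{\left(U \right)} = U^{2}$
$Z{\left(V \right)} = -7 + V^{\frac{5}{2}}$ ($Z{\left(V \right)} = -7 + V^{2} \sqrt{V} = -7 + V^{\frac{5}{2}}$)
$\left(8 + Z{\left(x \right)}\right)^{2} = \left(8 - \left(7 - 8^{\frac{5}{2}}\right)\right)^{2} = \left(8 - \left(7 - 128 \sqrt{2}\right)\right)^{2} = \left(1 + 128 \sqrt{2}\right)^{2}$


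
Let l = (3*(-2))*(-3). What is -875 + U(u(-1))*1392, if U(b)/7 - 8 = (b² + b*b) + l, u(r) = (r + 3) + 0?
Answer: 330421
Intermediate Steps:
u(r) = 3 + r (u(r) = (3 + r) + 0 = 3 + r)
l = 18 (l = -6*(-3) = 18)
U(b) = 182 + 14*b² (U(b) = 56 + 7*((b² + b*b) + 18) = 56 + 7*((b² + b²) + 18) = 56 + 7*(2*b² + 18) = 56 + 7*(18 + 2*b²) = 56 + (126 + 14*b²) = 182 + 14*b²)
-875 + U(u(-1))*1392 = -875 + (182 + 14*(3 - 1)²)*1392 = -875 + (182 + 14*2²)*1392 = -875 + (182 + 14*4)*1392 = -875 + (182 + 56)*1392 = -875 + 238*1392 = -875 + 331296 = 330421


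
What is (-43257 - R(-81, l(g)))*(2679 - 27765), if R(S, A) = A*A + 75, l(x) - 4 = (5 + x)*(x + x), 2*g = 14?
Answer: 1829170776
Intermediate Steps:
g = 7 (g = (½)*14 = 7)
l(x) = 4 + 2*x*(5 + x) (l(x) = 4 + (5 + x)*(x + x) = 4 + (5 + x)*(2*x) = 4 + 2*x*(5 + x))
R(S, A) = 75 + A² (R(S, A) = A² + 75 = 75 + A²)
(-43257 - R(-81, l(g)))*(2679 - 27765) = (-43257 - (75 + (4 + 2*7² + 10*7)²))*(2679 - 27765) = (-43257 - (75 + (4 + 2*49 + 70)²))*(-25086) = (-43257 - (75 + (4 + 98 + 70)²))*(-25086) = (-43257 - (75 + 172²))*(-25086) = (-43257 - (75 + 29584))*(-25086) = (-43257 - 1*29659)*(-25086) = (-43257 - 29659)*(-25086) = -72916*(-25086) = 1829170776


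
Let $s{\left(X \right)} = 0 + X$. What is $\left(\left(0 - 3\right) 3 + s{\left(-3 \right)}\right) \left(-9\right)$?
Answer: $108$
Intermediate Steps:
$s{\left(X \right)} = X$
$\left(\left(0 - 3\right) 3 + s{\left(-3 \right)}\right) \left(-9\right) = \left(\left(0 - 3\right) 3 - 3\right) \left(-9\right) = \left(\left(-3\right) 3 - 3\right) \left(-9\right) = \left(-9 - 3\right) \left(-9\right) = \left(-12\right) \left(-9\right) = 108$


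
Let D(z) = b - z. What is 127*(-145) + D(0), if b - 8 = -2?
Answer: -18409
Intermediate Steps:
b = 6 (b = 8 - 2 = 6)
D(z) = 6 - z
127*(-145) + D(0) = 127*(-145) + (6 - 1*0) = -18415 + (6 + 0) = -18415 + 6 = -18409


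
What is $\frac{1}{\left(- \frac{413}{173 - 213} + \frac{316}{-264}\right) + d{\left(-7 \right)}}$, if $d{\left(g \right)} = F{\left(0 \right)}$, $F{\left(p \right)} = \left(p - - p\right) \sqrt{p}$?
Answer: $\frac{1320}{12049} \approx 0.10955$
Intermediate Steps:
$F{\left(p \right)} = 2 p^{\frac{3}{2}}$ ($F{\left(p \right)} = \left(p + p\right) \sqrt{p} = 2 p \sqrt{p} = 2 p^{\frac{3}{2}}$)
$d{\left(g \right)} = 0$ ($d{\left(g \right)} = 2 \cdot 0^{\frac{3}{2}} = 2 \cdot 0 = 0$)
$\frac{1}{\left(- \frac{413}{173 - 213} + \frac{316}{-264}\right) + d{\left(-7 \right)}} = \frac{1}{\left(- \frac{413}{173 - 213} + \frac{316}{-264}\right) + 0} = \frac{1}{\left(- \frac{413}{173 - 213} + 316 \left(- \frac{1}{264}\right)\right) + 0} = \frac{1}{\left(- \frac{413}{-40} - \frac{79}{66}\right) + 0} = \frac{1}{\left(\left(-413\right) \left(- \frac{1}{40}\right) - \frac{79}{66}\right) + 0} = \frac{1}{\left(\frac{413}{40} - \frac{79}{66}\right) + 0} = \frac{1}{\frac{12049}{1320} + 0} = \frac{1}{\frac{12049}{1320}} = \frac{1320}{12049}$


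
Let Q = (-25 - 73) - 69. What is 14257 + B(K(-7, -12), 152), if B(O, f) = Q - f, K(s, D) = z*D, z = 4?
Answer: 13938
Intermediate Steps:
Q = -167 (Q = -98 - 69 = -167)
K(s, D) = 4*D
B(O, f) = -167 - f
14257 + B(K(-7, -12), 152) = 14257 + (-167 - 1*152) = 14257 + (-167 - 152) = 14257 - 319 = 13938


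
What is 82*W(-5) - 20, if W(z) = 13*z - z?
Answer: -4940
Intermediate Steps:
W(z) = 12*z
82*W(-5) - 20 = 82*(12*(-5)) - 20 = 82*(-60) - 20 = -4920 - 20 = -4940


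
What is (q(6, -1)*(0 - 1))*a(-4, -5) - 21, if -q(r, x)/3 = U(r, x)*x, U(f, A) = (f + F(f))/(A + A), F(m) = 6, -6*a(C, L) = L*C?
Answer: -81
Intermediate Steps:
a(C, L) = -C*L/6 (a(C, L) = -L*C/6 = -C*L/6)
U(f, A) = (6 + f)/(2*A) (U(f, A) = (f + 6)/(A + A) = (6 + f)/((2*A)) = (6 + f)*(1/(2*A)) = (6 + f)/(2*A))
q(r, x) = -9 - 3*r/2 (q(r, x) = -3*(6 + r)/(2*x)*x = -3*(3 + r/2) = -9 - 3*r/2)
(q(6, -1)*(0 - 1))*a(-4, -5) - 21 = ((-9 - 3/2*6)*(0 - 1))*(-1/6*(-4)*(-5)) - 21 = ((-9 - 9)*(-1))*(-10/3) - 21 = -18*(-1)*(-10/3) - 21 = 18*(-10/3) - 21 = -60 - 21 = -81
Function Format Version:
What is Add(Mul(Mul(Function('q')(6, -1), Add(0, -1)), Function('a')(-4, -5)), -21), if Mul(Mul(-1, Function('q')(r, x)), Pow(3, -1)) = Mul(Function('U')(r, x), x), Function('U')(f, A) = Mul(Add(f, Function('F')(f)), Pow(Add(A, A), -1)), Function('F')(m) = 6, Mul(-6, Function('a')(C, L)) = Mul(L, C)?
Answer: -81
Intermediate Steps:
Function('a')(C, L) = Mul(Rational(-1, 6), C, L) (Function('a')(C, L) = Mul(Rational(-1, 6), Mul(L, C)) = Mul(Rational(-1, 6), Mul(C, L)) = Mul(Rational(-1, 6), C, L))
Function('U')(f, A) = Mul(Rational(1, 2), Pow(A, -1), Add(6, f)) (Function('U')(f, A) = Mul(Add(f, 6), Pow(Add(A, A), -1)) = Mul(Add(6, f), Pow(Mul(2, A), -1)) = Mul(Add(6, f), Mul(Rational(1, 2), Pow(A, -1))) = Mul(Rational(1, 2), Pow(A, -1), Add(6, f)))
Function('q')(r, x) = Add(-9, Mul(Rational(-3, 2), r)) (Function('q')(r, x) = Mul(-3, Mul(Mul(Rational(1, 2), Pow(x, -1), Add(6, r)), x)) = Mul(-3, Add(3, Mul(Rational(1, 2), r))) = Add(-9, Mul(Rational(-3, 2), r)))
Add(Mul(Mul(Function('q')(6, -1), Add(0, -1)), Function('a')(-4, -5)), -21) = Add(Mul(Mul(Add(-9, Mul(Rational(-3, 2), 6)), Add(0, -1)), Mul(Rational(-1, 6), -4, -5)), -21) = Add(Mul(Mul(Add(-9, -9), -1), Rational(-10, 3)), -21) = Add(Mul(Mul(-18, -1), Rational(-10, 3)), -21) = Add(Mul(18, Rational(-10, 3)), -21) = Add(-60, -21) = -81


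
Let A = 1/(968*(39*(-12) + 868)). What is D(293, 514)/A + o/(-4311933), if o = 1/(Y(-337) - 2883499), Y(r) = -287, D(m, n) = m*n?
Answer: 725105369500270325107201/12434692018338 ≈ 5.8313e+10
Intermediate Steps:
o = -1/2883786 (o = 1/(-287 - 2883499) = 1/(-2883786) = -1/2883786 ≈ -3.4677e-7)
A = 1/387200 (A = 1/(968*(-468 + 868)) = 1/(968*400) = 1/387200 ≈ 2.5826e-6)
D(293, 514)/A + o/(-4311933) = (293*514)/(1/387200) - 1/2883786/(-4311933) = 150602*387200 - 1/2883786*(-1/4311933) = 58313094400 + 1/12434692018338 = 725105369500270325107201/12434692018338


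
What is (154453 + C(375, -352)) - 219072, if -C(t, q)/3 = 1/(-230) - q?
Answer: -15105247/230 ≈ -65675.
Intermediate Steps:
C(t, q) = 3/230 + 3*q (C(t, q) = -3*(1/(-230) - q) = -3*(-1/230 - q) = 3/230 + 3*q)
(154453 + C(375, -352)) - 219072 = (154453 + (3/230 + 3*(-352))) - 219072 = (154453 + (3/230 - 1056)) - 219072 = (154453 - 242877/230) - 219072 = 35281313/230 - 219072 = -15105247/230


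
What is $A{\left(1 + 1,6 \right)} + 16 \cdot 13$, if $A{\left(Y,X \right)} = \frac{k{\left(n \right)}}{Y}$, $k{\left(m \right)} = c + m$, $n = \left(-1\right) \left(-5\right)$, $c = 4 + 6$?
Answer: $\frac{431}{2} \approx 215.5$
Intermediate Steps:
$c = 10$
$n = 5$
$k{\left(m \right)} = 10 + m$
$A{\left(Y,X \right)} = \frac{15}{Y}$ ($A{\left(Y,X \right)} = \frac{10 + 5}{Y} = \frac{15}{Y}$)
$A{\left(1 + 1,6 \right)} + 16 \cdot 13 = \frac{15}{1 + 1} + 16 \cdot 13 = \frac{15}{2} + 208 = \frac{431}{2}$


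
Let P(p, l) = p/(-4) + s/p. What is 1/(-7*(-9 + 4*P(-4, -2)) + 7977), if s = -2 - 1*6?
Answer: 1/7956 ≈ 0.00012569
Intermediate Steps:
s = -8 (s = -2 - 6 = -8)
P(p, l) = -8/p - p/4 (P(p, l) = p/(-4) - 8/p = p*(-¼) - 8/p = -p/4 - 8/p = -8/p - p/4)
1/(-7*(-9 + 4*P(-4, -2)) + 7977) = 1/(-7*(-9 + 4*(-8/(-4) - ¼*(-4))) + 7977) = 1/(-7*(-9 + 4*(-8*(-¼) + 1)) + 7977) = 1/(-7*(-9 + 4*(2 + 1)) + 7977) = 1/(-7*(-9 + 4*3) + 7977) = 1/(-7*(-9 + 12) + 7977) = 1/(-7*3 + 7977) = 1/(-21 + 7977) = 1/7956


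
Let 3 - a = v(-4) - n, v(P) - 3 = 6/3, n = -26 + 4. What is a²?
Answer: 576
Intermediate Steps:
n = -22
v(P) = 5 (v(P) = 3 + 6/3 = 3 + 6*(⅓) = 3 + 2 = 5)
a = -24 (a = 3 - (5 - 1*(-22)) = 3 - (5 + 22) = 3 - 1*27 = 3 - 27 = -24)
a² = (-24)² = 576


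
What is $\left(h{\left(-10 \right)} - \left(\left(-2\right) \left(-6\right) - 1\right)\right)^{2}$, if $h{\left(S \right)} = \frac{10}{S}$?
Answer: $144$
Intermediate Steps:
$\left(h{\left(-10 \right)} - \left(\left(-2\right) \left(-6\right) - 1\right)\right)^{2} = \left(\frac{10}{-10} - \left(\left(-2\right) \left(-6\right) - 1\right)\right)^{2} = \left(10 \left(- \frac{1}{10}\right) - \left(12 - 1\right)\right)^{2} = \left(-1 - 11\right)^{2} = \left(-12\right)^{2} = 144$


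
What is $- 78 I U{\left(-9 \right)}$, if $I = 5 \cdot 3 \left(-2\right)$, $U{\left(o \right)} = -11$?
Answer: $-25740$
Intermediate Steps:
$I = -30$ ($I = 15 \left(-2\right) = -30$)
$- 78 I U{\left(-9 \right)} = \left(-78\right) \left(-30\right) \left(-11\right) = 2340 \left(-11\right) = -25740$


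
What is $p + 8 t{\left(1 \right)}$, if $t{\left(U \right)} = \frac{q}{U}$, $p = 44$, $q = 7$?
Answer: $100$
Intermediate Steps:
$t{\left(U \right)} = \frac{7}{U}$
$p + 8 t{\left(1 \right)} = 44 + 8 \cdot \frac{7}{1} = 44 + 8 \cdot 7 \cdot 1 = 44 + 8 \cdot 7 = 44 + 56 = 100$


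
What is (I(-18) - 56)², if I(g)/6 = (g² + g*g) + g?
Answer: 13868176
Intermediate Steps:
I(g) = 6*g + 12*g² (I(g) = 6*((g² + g*g) + g) = 6*((g² + g²) + g) = 6*(2*g² + g) = 6*(g + 2*g²) = 6*g + 12*g²)
(I(-18) - 56)² = (6*(-18)*(1 + 2*(-18)) - 56)² = (6*(-18)*(1 - 36) - 56)² = (6*(-18)*(-35) - 56)² = (3780 - 56)² = 3724² = 13868176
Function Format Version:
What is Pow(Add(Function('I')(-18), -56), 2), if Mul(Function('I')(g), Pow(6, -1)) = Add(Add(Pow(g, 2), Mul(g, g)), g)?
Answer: 13868176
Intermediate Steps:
Function('I')(g) = Add(Mul(6, g), Mul(12, Pow(g, 2))) (Function('I')(g) = Mul(6, Add(Add(Pow(g, 2), Mul(g, g)), g)) = Mul(6, Add(Add(Pow(g, 2), Pow(g, 2)), g)) = Mul(6, Add(Mul(2, Pow(g, 2)), g)) = Mul(6, Add(g, Mul(2, Pow(g, 2)))) = Add(Mul(6, g), Mul(12, Pow(g, 2))))
Pow(Add(Function('I')(-18), -56), 2) = Pow(Add(Mul(6, -18, Add(1, Mul(2, -18))), -56), 2) = Pow(Add(Mul(6, -18, Add(1, -36)), -56), 2) = Pow(Add(Mul(6, -18, -35), -56), 2) = Pow(Add(3780, -56), 2) = Pow(3724, 2) = 13868176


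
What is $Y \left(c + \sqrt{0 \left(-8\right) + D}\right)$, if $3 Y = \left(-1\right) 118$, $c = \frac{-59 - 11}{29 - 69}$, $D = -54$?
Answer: $- \frac{413}{6} - 118 i \sqrt{6} \approx -68.833 - 289.04 i$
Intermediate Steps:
$c = \frac{7}{4}$ ($c = - \frac{70}{-40} = \left(-70\right) \left(- \frac{1}{40}\right) = \frac{7}{4} \approx 1.75$)
$Y = - \frac{118}{3}$ ($Y = \frac{\left(-1\right) 118}{3} = \frac{1}{3} \left(-118\right) = - \frac{118}{3} \approx -39.333$)
$Y \left(c + \sqrt{0 \left(-8\right) + D}\right) = - \frac{118 \left(\frac{7}{4} + \sqrt{0 \left(-8\right) - 54}\right)}{3} = - \frac{118 \left(\frac{7}{4} + \sqrt{0 - 54}\right)}{3} = - \frac{118 \left(\frac{7}{4} + \sqrt{-54}\right)}{3} = - \frac{118 \left(\frac{7}{4} + 3 i \sqrt{6}\right)}{3} = - \frac{413}{6} - 118 i \sqrt{6}$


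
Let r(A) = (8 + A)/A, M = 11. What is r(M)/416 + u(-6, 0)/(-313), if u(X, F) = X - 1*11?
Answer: 83739/1432288 ≈ 0.058465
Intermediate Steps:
r(A) = (8 + A)/A
u(X, F) = -11 + X (u(X, F) = X - 11 = -11 + X)
r(M)/416 + u(-6, 0)/(-313) = ((8 + 11)/11)/416 + (-11 - 6)/(-313) = ((1/11)*19)*(1/416) - 17*(-1/313) = (19/11)*(1/416) + 17/313 = 19/4576 + 17/313 = 83739/1432288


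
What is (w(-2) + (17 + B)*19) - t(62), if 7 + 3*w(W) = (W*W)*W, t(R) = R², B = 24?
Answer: -3070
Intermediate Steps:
w(W) = -7/3 + W³/3 (w(W) = -7/3 + ((W*W)*W)/3 = -7/3 + (W²*W)/3 = -7/3 + W³/3)
(w(-2) + (17 + B)*19) - t(62) = ((-7/3 + (⅓)*(-2)³) + (17 + 24)*19) - 1*62² = ((-7/3 + (⅓)*(-8)) + 41*19) - 1*3844 = ((-7/3 - 8/3) + 779) - 3844 = (-5 + 779) - 3844 = 774 - 3844 = -3070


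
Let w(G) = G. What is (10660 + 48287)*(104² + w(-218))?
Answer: 624720306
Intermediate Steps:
(10660 + 48287)*(104² + w(-218)) = (10660 + 48287)*(104² - 218) = 58947*(10816 - 218) = 58947*10598 = 624720306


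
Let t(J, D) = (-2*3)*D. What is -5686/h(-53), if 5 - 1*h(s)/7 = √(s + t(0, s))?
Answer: 2843/168 + 2843*√265/840 ≈ 72.019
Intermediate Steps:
t(J, D) = -6*D
h(s) = 35 - 7*√5*√(-s) (h(s) = 35 - 7*√(s - 6*s) = 35 - 7*√5*√(-s))
-5686/h(-53) = -5686/(35 - 7*√5*√(-1*(-53))) = -5686/(35 - 7*√5*√53) = -5686/(35 - 7*√265)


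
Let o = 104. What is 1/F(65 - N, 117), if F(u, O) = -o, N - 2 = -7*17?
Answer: -1/104 ≈ -0.0096154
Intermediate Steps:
N = -117 (N = 2 - 7*17 = 2 - 119 = -117)
F(u, O) = -104 (F(u, O) = -1*104 = -104)
1/F(65 - N, 117) = 1/(-104) = -1/104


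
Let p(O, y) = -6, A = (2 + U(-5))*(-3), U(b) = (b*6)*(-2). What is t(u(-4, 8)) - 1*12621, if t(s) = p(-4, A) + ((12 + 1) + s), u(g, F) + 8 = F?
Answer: -12614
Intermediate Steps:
U(b) = -12*b (U(b) = (6*b)*(-2) = -12*b)
u(g, F) = -8 + F
A = -186 (A = (2 - 12*(-5))*(-3) = (2 + 60)*(-3) = 62*(-3) = -186)
t(s) = 7 + s (t(s) = -6 + ((12 + 1) + s) = -6 + (13 + s) = 7 + s)
t(u(-4, 8)) - 1*12621 = (7 + (-8 + 8)) - 1*12621 = (7 + 0) - 12621 = 7 - 12621 = -12614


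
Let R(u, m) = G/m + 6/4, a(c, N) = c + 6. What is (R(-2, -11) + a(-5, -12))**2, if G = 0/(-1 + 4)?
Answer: 25/4 ≈ 6.2500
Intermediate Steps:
G = 0 (G = 0/3 = 0*(1/3) = 0)
a(c, N) = 6 + c
R(u, m) = 3/2 (R(u, m) = 0/m + 6/4 = 0 + 6*(1/4) = 0 + 3/2 = 3/2)
(R(-2, -11) + a(-5, -12))**2 = (3/2 + (6 - 5))**2 = (3/2 + 1)**2 = (5/2)**2 = 25/4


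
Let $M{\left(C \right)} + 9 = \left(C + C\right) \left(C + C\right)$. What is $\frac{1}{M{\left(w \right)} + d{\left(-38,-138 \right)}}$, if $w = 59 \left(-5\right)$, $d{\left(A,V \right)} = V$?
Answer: $\frac{1}{347953} \approx 2.874 \cdot 10^{-6}$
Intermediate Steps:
$w = -295$
$M{\left(C \right)} = -9 + 4 C^{2}$ ($M{\left(C \right)} = -9 + \left(C + C\right) \left(C + C\right) = -9 + 2 C 2 C = -9 + 4 C^{2}$)
$\frac{1}{M{\left(w \right)} + d{\left(-38,-138 \right)}} = \frac{1}{\left(-9 + 4 \left(-295\right)^{2}\right) - 138} = \frac{1}{\left(-9 + 4 \cdot 87025\right) - 138} = \frac{1}{\left(-9 + 348100\right) - 138} = \frac{1}{348091 - 138} = \frac{1}{347953}$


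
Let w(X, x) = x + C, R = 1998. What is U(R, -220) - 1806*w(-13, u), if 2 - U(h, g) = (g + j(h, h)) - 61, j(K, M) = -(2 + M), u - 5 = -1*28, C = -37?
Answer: 110643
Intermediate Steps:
u = -23 (u = 5 - 1*28 = 5 - 28 = -23)
j(K, M) = -2 - M
w(X, x) = -37 + x (w(X, x) = x - 37 = -37 + x)
U(h, g) = 65 + h - g (U(h, g) = 2 - ((g + (-2 - h)) - 61) = 2 - ((-2 + g - h) - 61) = 2 - (-63 + g - h) = 2 + (63 + h - g) = 65 + h - g)
U(R, -220) - 1806*w(-13, u) = (65 + 1998 - 1*(-220)) - 1806*(-37 - 23) = (65 + 1998 + 220) - 1806*(-60) = 2283 + 108360 = 110643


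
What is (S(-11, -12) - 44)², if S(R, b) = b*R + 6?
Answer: 8836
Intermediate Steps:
S(R, b) = 6 + R*b (S(R, b) = R*b + 6 = 6 + R*b)
(S(-11, -12) - 44)² = ((6 - 11*(-12)) - 44)² = ((6 + 132) - 44)² = (138 - 44)² = 94² = 8836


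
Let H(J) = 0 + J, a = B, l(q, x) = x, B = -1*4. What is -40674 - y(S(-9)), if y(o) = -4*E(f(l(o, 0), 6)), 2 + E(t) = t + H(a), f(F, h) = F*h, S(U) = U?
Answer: -40698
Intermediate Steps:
B = -4
a = -4
H(J) = J
E(t) = -6 + t (E(t) = -2 + (t - 4) = -2 + (-4 + t) = -6 + t)
y(o) = 24 (y(o) = -4*(-6 + 0*6) = -4*(-6 + 0) = -4*(-6) = 24)
-40674 - y(S(-9)) = -40674 - 1*24 = -40674 - 24 = -40698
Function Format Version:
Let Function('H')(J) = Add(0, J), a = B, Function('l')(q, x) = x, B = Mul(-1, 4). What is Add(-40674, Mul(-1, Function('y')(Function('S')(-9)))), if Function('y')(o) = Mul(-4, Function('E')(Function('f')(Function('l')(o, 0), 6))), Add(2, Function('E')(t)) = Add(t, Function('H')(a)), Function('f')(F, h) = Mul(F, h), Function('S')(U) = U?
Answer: -40698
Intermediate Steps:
B = -4
a = -4
Function('H')(J) = J
Function('E')(t) = Add(-6, t) (Function('E')(t) = Add(-2, Add(t, -4)) = Add(-2, Add(-4, t)) = Add(-6, t))
Function('y')(o) = 24 (Function('y')(o) = Mul(-4, Add(-6, Mul(0, 6))) = Mul(-4, Add(-6, 0)) = Mul(-4, -6) = 24)
Add(-40674, Mul(-1, Function('y')(Function('S')(-9)))) = Add(-40674, Mul(-1, 24)) = Add(-40674, -24) = -40698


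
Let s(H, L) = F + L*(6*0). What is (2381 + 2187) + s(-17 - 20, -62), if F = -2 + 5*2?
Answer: 4576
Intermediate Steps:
F = 8 (F = -2 + 10 = 8)
s(H, L) = 8 (s(H, L) = 8 + L*(6*0) = 8 + L*0 = 8 + 0 = 8)
(2381 + 2187) + s(-17 - 20, -62) = (2381 + 2187) + 8 = 4568 + 8 = 4576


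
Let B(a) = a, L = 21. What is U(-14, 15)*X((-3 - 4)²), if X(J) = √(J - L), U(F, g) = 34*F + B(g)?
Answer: -922*√7 ≈ -2439.4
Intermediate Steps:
U(F, g) = g + 34*F (U(F, g) = 34*F + g = g + 34*F)
X(J) = √(-21 + J) (X(J) = √(J - 1*21) = √(J - 21) = √(-21 + J))
U(-14, 15)*X((-3 - 4)²) = (15 + 34*(-14))*√(-21 + (-3 - 4)²) = (15 - 476)*√(-21 + (-7)²) = -461*√(-21 + 49) = -922*√7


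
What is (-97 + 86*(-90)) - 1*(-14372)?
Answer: 6535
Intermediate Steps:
(-97 + 86*(-90)) - 1*(-14372) = (-97 - 7740) + 14372 = -7837 + 14372 = 6535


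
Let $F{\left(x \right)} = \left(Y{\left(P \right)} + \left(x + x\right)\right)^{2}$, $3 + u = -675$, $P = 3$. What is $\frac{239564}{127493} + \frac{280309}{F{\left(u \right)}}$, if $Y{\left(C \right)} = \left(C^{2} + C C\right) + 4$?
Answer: $\frac{462054988921}{226880933108} \approx 2.0366$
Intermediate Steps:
$u = -678$ ($u = -3 - 675 = -678$)
$Y{\left(C \right)} = 4 + 2 C^{2}$ ($Y{\left(C \right)} = \left(C^{2} + C^{2}\right) + 4 = 2 C^{2} + 4 = 4 + 2 C^{2}$)
$F{\left(x \right)} = \left(22 + 2 x\right)^{2}$ ($F{\left(x \right)} = \left(\left(4 + 2 \cdot 3^{2}\right) + \left(x + x\right)\right)^{2} = \left(\left(4 + 2 \cdot 9\right) + 2 x\right)^{2} = \left(\left(4 + 18\right) + 2 x\right)^{2} = \left(22 + 2 x\right)^{2}$)
$\frac{239564}{127493} + \frac{280309}{F{\left(u \right)}} = \frac{239564}{127493} + \frac{280309}{4 \left(11 - 678\right)^{2}} = 239564 \cdot \frac{1}{127493} + \frac{280309}{4 \left(-667\right)^{2}} = \frac{239564}{127493} + \frac{280309}{4 \cdot 444889} = \frac{239564}{127493} + \frac{280309}{1779556} = \frac{462054988921}{226880933108}$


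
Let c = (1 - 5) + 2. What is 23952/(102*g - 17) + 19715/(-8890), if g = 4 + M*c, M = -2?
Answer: 39436199/1420622 ≈ 27.760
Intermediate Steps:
c = -2 (c = -4 + 2 = -2)
g = 8 (g = 4 - 2*(-2) = 4 + 4 = 8)
23952/(102*g - 17) + 19715/(-8890) = 23952/(102*8 - 17) + 19715/(-8890) = 23952/(816 - 17) + 19715*(-1/8890) = 23952/799 - 3943/1778 = 39436199/1420622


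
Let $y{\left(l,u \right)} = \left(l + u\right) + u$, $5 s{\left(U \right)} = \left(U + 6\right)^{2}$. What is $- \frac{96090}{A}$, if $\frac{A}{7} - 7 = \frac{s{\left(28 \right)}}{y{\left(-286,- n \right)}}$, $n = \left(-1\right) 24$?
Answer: $- \frac{480450}{211} \approx -2277.0$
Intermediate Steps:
$s{\left(U \right)} = \frac{\left(6 + U\right)^{2}}{5}$ ($s{\left(U \right)} = \frac{\left(U + 6\right)^{2}}{5} = \frac{\left(6 + U\right)^{2}}{5}$)
$n = -24$
$y{\left(l,u \right)} = l + 2 u$
$A = \frac{211}{5}$ ($A = 49 + 7 \frac{\frac{1}{5} \left(6 + 28\right)^{2}}{-286 + 2 \left(\left(-1\right) \left(-24\right)\right)} = 49 + 7 \frac{\frac{1}{5} \cdot 34^{2}}{-286 + 2 \cdot 24} = 49 + 7 \frac{\frac{1}{5} \cdot 1156}{-286 + 48} = 49 + 7 \frac{1156}{5 \left(-238\right)} = 49 + 7 \cdot \frac{1156}{5} \left(- \frac{1}{238}\right) = 49 + 7 \left(- \frac{34}{35}\right) = 49 - \frac{34}{5} = \frac{211}{5} \approx 42.2$)
$- \frac{96090}{A} = - \frac{96090}{\frac{211}{5}} = \left(-96090\right) \frac{5}{211} = - \frac{480450}{211}$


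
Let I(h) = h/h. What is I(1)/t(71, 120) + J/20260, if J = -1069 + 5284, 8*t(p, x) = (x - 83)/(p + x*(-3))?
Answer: -9337033/149924 ≈ -62.278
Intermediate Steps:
I(h) = 1
t(p, x) = (-83 + x)/(8*(p - 3*x)) (t(p, x) = ((x - 83)/(p + x*(-3)))/8 = ((-83 + x)/(p - 3*x))/8 = (-83 + x)/(8*(p - 3*x)))
J = 4215
I(1)/t(71, 120) + J/20260 = 1/((-83 + 120)/(8*(71 - 3*120))) + 4215/20260 = 1/((⅛)*37/(71 - 360)) + 4215*(1/20260) = 1/((⅛)*37/(-289)) + 843/4052 = 1/((⅛)*(-1/289)*37) + 843/4052 = 1/(-37/2312) + 843/4052 = 1*(-2312/37) + 843/4052 = -2312/37 + 843/4052 = -9337033/149924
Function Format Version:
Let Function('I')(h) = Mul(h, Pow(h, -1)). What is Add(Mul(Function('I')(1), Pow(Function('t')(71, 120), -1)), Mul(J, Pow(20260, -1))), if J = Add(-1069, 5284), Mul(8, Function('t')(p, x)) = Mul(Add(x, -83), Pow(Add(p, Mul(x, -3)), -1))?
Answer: Rational(-9337033, 149924) ≈ -62.278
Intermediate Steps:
Function('I')(h) = 1
Function('t')(p, x) = Mul(Rational(1, 8), Pow(Add(p, Mul(-3, x)), -1), Add(-83, x)) (Function('t')(p, x) = Mul(Rational(1, 8), Mul(Add(x, -83), Pow(Add(p, Mul(x, -3)), -1))) = Mul(Rational(1, 8), Mul(Add(-83, x), Pow(Add(p, Mul(-3, x)), -1))) = Mul(Rational(1, 8), Mul(Pow(Add(p, Mul(-3, x)), -1), Add(-83, x))) = Mul(Rational(1, 8), Pow(Add(p, Mul(-3, x)), -1), Add(-83, x)))
J = 4215
Add(Mul(Function('I')(1), Pow(Function('t')(71, 120), -1)), Mul(J, Pow(20260, -1))) = Add(Mul(1, Pow(Mul(Rational(1, 8), Pow(Add(71, Mul(-3, 120)), -1), Add(-83, 120)), -1)), Mul(4215, Pow(20260, -1))) = Add(Mul(1, Pow(Mul(Rational(1, 8), Pow(Add(71, -360), -1), 37), -1)), Mul(4215, Rational(1, 20260))) = Add(Mul(1, Pow(Mul(Rational(1, 8), Pow(-289, -1), 37), -1)), Rational(843, 4052)) = Add(Mul(1, Pow(Mul(Rational(1, 8), Rational(-1, 289), 37), -1)), Rational(843, 4052)) = Add(Mul(1, Pow(Rational(-37, 2312), -1)), Rational(843, 4052)) = Add(Mul(1, Rational(-2312, 37)), Rational(843, 4052)) = Add(Rational(-2312, 37), Rational(843, 4052)) = Rational(-9337033, 149924)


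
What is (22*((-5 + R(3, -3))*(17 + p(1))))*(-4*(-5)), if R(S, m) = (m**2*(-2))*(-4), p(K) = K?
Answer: 530640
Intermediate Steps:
R(S, m) = 8*m**2 (R(S, m) = -2*m**2*(-4) = 8*m**2)
(22*((-5 + R(3, -3))*(17 + p(1))))*(-4*(-5)) = (22*((-5 + 8*(-3)**2)*(17 + 1)))*(-4*(-5)) = (22*((-5 + 8*9)*18))*20 = (22*((-5 + 72)*18))*20 = (22*(67*18))*20 = (22*1206)*20 = 26532*20 = 530640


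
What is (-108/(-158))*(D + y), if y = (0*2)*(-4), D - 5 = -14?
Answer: -486/79 ≈ -6.1519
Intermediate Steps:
D = -9 (D = 5 - 14 = -9)
y = 0 (y = 0*(-4) = 0)
(-108/(-158))*(D + y) = (-108/(-158))*(-9 + 0) = -108*(-1/158)*(-9) = (54/79)*(-9) = -486/79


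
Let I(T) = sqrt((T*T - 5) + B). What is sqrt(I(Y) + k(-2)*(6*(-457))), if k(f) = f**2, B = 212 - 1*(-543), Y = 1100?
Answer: sqrt(-10968 + 5*sqrt(48430)) ≈ 99.336*I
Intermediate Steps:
B = 755 (B = 212 + 543 = 755)
I(T) = sqrt(750 + T**2) (I(T) = sqrt((T*T - 5) + 755) = sqrt((T**2 - 5) + 755) = sqrt((-5 + T**2) + 755) = sqrt(750 + T**2))
sqrt(I(Y) + k(-2)*(6*(-457))) = sqrt(sqrt(750 + 1100**2) + (-2)**2*(6*(-457))) = sqrt(sqrt(750 + 1210000) + 4*(-2742)) = sqrt(sqrt(1210750) - 10968) = sqrt(5*sqrt(48430) - 10968) = sqrt(-10968 + 5*sqrt(48430))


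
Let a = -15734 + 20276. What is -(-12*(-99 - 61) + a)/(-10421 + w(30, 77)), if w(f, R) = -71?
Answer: 3231/5246 ≈ 0.61590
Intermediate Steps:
a = 4542
-(-12*(-99 - 61) + a)/(-10421 + w(30, 77)) = -(-12*(-99 - 61) + 4542)/(-10421 - 71) = -(-12*(-160) + 4542)/(-10492) = -(1920 + 4542)*(-1)/10492 = -6462*(-1)/10492 = -1*(-3231/5246) = 3231/5246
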